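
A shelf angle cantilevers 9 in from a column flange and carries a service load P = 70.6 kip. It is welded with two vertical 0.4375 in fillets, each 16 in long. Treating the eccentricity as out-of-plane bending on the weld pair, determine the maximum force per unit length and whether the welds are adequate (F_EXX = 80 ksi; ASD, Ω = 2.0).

f_max ≈ 7.77 kip/in; NOT adequate

L_w = 2 × 16 = 32 in; section modulus (unit throat) S = 2 × L²/6 = 85.33 in².
Direct shear f_v = P/L_w = 70.6/32 = 2.206 kip/in.
Moment M = P × e = 70.6 × 9 = 635.4 kip·in; bending f_b = M/S = 7.446 kip/in.
f_max = √(f_v² + f_b²) = √(2.206² + 7.446²) = 7.766 kip/in.
r_n/Ω = (1/2.0) × 0.6 × 80 × (0.707 × 0.4375) = 7.423 kip/in → NOT adequate.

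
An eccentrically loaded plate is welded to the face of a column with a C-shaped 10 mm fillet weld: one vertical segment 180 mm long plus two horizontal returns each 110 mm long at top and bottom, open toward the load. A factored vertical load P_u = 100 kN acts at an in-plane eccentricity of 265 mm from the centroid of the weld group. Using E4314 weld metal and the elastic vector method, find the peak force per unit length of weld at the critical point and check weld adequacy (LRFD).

E43XX → F_EXX = 430 MPa.
Total weld length L_w = 400 mm. Treat welds as unit-width lines.
Centroid: x̄ = 2×110×55 / 400 = 30.25 mm from the vertical weld.
Polar moment about centroid: J = I_x + I_y = [180³/12 + 2×110×90²] + [180×30.25² + 2(110³/12 + 110×24.75²)] = 2789000 mm³.
Direct shear f_v = P/L_w = 100×10³ / 400 = 250 N/mm (vertical).
Torsion M = P·e = 100×10³ × 265 = 26500000 N·mm.
Critical point at (x, y) = (79.75, 90) from centroid. f_tx = M·y/J = 855.1 N/mm; f_ty = M·x/J = 757.7 N/mm.
Resultant f_max = √[f_tx² + (f_v + f_ty)²] = √[855.1² + (250 + 757.7)²] = 1322 N/mm.
Capacity per unit length: φr_n = 0.75 × 0.6 × 430 × (0.707 × 10) = 1368 N/mm.
1322 ≤ 1368 → adequate.

f_max ≈ 1320 N/mm; adequate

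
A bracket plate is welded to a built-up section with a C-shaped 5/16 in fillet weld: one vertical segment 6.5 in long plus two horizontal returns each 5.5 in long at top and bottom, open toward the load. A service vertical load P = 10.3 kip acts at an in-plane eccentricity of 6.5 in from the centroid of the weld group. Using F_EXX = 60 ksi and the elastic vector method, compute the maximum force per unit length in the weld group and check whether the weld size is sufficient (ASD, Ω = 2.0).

Total weld length L_w = 17.5 in. Treat welds as unit-width lines.
Centroid: x̄ = 2×5.5×2.75 / 17.5 = 1.729 in from the vertical weld.
Polar moment about centroid: J = I_x + I_y = [6.5³/12 + 2×5.5×3.25²] + [6.5×1.729² + 2(5.5³/12 + 5.5×1.021²)] = 197.7 in³.
Direct shear f_v = P/L_w = 10.3 / 17.5 = 0.5886 kip/in (vertical).
Torsion M = P·e = 10.3 × 6.5 = 66.95 kip·in.
Critical point at (x, y) = (3.771, 3.25) from centroid. f_tx = M·y/J = 1.101 kip/in; f_ty = M·x/J = 1.277 kip/in.
Resultant f_max = √[f_tx² + (f_v + f_ty)²] = √[1.101² + (0.5886 + 1.277)²] = 2.166 kip/in.
Capacity per unit length: r_n/Ω = (1/2.0) × 0.6 × 60 × (0.707 × 0.3125) = 3.977 kip/in.
2.166 ≤ 3.977 → adequate.

f_max ≈ 2.17 kip/in; adequate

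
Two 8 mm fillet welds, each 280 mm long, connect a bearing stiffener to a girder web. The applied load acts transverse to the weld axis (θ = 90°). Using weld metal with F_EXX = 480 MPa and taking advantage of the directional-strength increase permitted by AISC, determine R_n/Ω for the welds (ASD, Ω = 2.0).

R_n/Ω ≈ 684 kN

t_e = 0.707 × 8 = 5.656 mm; A_we = 5.656 × 560 = 3167 mm².
Directional factor: 1.0 + 0.5 sin^1.5(90°) = 1.5.
F_nw = 0.6 × 480 × 1.5 = 432 MPa.
R_n/Ω = (432 × 3167) / 2.0 × 10⁻³ = 684.1 kN.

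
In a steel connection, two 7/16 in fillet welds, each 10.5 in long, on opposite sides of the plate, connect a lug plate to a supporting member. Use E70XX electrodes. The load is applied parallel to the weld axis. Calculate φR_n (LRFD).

φR_n ≈ 205 kip

E70XX → F_EXX = 70 ksi.
Effective throat t_e = 0.707 × 0.4375 = 0.3093 in.
Total length L = 21 in; A_we = 0.3093 × 21 = 6.496 in².
F_nw = 0.6 F_EXX = 0.6 × 70 = 42 ksi.
φR_n = 0.75 × 42 × 6.496 = 204.6 kip.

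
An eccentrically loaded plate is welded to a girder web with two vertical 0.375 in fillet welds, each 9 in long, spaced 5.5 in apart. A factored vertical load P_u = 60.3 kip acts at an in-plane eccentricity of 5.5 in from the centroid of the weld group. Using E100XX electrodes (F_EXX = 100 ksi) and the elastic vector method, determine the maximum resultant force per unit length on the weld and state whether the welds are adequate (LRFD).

f_max ≈ 9 kip/in; adequate

Total weld length L_w = 18 in. Treat welds as unit-width lines.
Polar moment about centroid: J = 2[d³/12 + d(b/2)²] = 2[9³/12 + 9×2.75²] = 257.6 in³.
Direct shear f_v = P/L_w = 60.3 / 18 = 3.35 kip/in (vertical).
Torsion M = P·e = 60.3 × 5.5 = 331.65 kip·in.
Critical point at (x, y) = (2.75, 4.5) from centroid. f_tx = M·y/J = 5.793 kip/in; f_ty = M·x/J = 3.54 kip/in.
Resultant f_max = √[f_tx² + (f_v + f_ty)²] = √[5.793² + (3.35 + 3.54)²] = 9.002 kip/in.
Capacity per unit length: φr_n = 0.75 × 0.6 × 100 × (0.707 × 0.375) = 11.93 kip/in.
9.002 ≤ 11.93 → adequate.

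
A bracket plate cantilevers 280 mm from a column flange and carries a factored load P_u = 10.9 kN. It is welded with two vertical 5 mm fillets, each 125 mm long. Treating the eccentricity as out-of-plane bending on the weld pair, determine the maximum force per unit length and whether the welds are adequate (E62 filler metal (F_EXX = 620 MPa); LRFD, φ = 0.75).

L_w = 2 × 125 = 250 mm; section modulus (unit throat) S = 2 × L²/6 = 5208 mm².
Direct shear f_v = P/L_w = 10.9×10³/250 = 43.6 N/mm.
Moment M = P × e = 10.9×10³ × 280 = 3052000 N·mm; bending f_b = M/S = 586 N/mm.
f_max = √(f_v² + f_b²) = √(43.6² + 586²) = 587.6 N/mm.
φr_n = 0.75 × 0.6 × 620 × (0.707 × 5) = 986.3 N/mm → adequate.

f_max ≈ 588 N/mm; adequate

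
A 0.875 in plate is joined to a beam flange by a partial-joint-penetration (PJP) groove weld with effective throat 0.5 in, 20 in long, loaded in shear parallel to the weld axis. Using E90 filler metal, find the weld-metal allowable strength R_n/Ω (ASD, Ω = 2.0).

E90XX → F_EXX = 90 ksi.
Effective throat (given) t_e = 0.5 in.
A_we = 0.5 × 20 = 10 in².
F_nw = 0.6 F_EXX = 54 ksi.
R_n/Ω = (54 × 10) / 2.0 = 270 kips.

R_n/Ω ≈ 270 kips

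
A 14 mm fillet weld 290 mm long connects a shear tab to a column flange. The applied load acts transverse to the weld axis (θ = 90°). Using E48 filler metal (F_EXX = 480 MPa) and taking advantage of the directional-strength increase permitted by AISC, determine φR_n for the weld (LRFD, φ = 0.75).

t_e = 0.707 × 14 = 9.898 mm; A_we = 9.898 × 290 = 2870 mm².
Directional factor: 1.0 + 0.5 sin^1.5(90°) = 1.5.
F_nw = 0.6 × 480 × 1.5 = 432 MPa.
φR_n = 0.75 × 432 × 2870 × 10⁻³ = 930 kN.

φR_n ≈ 930 kN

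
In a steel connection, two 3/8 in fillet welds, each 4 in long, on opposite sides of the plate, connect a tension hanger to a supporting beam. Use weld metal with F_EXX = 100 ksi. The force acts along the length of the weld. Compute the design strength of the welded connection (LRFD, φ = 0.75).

Effective throat t_e = 0.707 × 0.375 = 0.2651 in.
Total length L = 8 in; A_we = 0.2651 × 8 = 2.121 in².
F_nw = 0.6 F_EXX = 0.6 × 100 = 60 ksi.
φR_n = 0.75 × 60 × 2.121 = 95.45 kip.

φR_n ≈ 95.4 kip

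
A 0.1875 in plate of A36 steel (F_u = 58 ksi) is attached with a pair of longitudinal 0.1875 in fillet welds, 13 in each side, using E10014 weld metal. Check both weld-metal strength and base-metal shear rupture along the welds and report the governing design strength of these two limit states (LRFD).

φR_n ≈ 127 kip (base-metal shear rupture governs)

E100XX → F_EXX = 100 ksi.
t_e = 0.707 × 0.1875 = 0.1326 in; L = 26 in.
Weld metal: φR_n = 0.75 × 0.6 × 100 × 0.1326 × 26 = 155.1 kip.
Base metal (shear rupture): φR_n = 0.75 × 0.6 × 58 × 0.1875 × 26 = 127.2 kip.
Governing: base-metal shear rupture.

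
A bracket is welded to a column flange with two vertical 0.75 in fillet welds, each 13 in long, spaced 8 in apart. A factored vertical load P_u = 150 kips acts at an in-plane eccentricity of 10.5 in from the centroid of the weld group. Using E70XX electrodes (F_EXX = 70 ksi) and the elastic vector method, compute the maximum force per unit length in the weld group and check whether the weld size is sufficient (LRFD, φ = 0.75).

f_max ≈ 19 kip/in; NOT adequate

Total weld length L_w = 26 in. Treat welds as unit-width lines.
Polar moment about centroid: J = 2[d³/12 + d(b/2)²] = 2[13³/12 + 13×4²] = 782.2 in³.
Direct shear f_v = P/L_w = 150 / 26 = 5.769 kip/in (vertical).
Torsion M = P·e = 150 × 10.5 = 1575 kip·in.
Critical point at (x, y) = (4, 6.5) from centroid. f_tx = M·y/J = 13.09 kip/in; f_ty = M·x/J = 8.055 kip/in.
Resultant f_max = √[f_tx² + (f_v + f_ty)²] = √[13.09² + (5.769 + 8.055)²] = 19.04 kip/in.
Capacity per unit length: φr_n = 0.75 × 0.6 × 70 × (0.707 × 0.75) = 16.7 kip/in.
19.04 > 16.7 → NOT adequate.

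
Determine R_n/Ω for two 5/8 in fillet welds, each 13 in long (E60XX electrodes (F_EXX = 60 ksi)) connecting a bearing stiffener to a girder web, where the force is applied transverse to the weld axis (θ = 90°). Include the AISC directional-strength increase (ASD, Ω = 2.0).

t_e = 0.707 × 0.625 = 0.4419 in; A_we = 0.4419 × 26 = 11.49 in².
Directional factor: 1.0 + 0.5 sin^1.5(90°) = 1.5.
F_nw = 0.6 × 60 × 1.5 = 54 ksi.
R_n/Ω = (54 × 11.49) / 2.0 = 310.2 kip.

R_n/Ω ≈ 310 kip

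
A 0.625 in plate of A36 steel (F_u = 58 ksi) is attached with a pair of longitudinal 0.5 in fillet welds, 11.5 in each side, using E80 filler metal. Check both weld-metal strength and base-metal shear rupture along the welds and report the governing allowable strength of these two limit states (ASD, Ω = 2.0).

E80XX → F_EXX = 80 ksi.
t_e = 0.707 × 0.5 = 0.3535 in; L = 23 in.
Weld metal: R_n/Ω = (1/2.0) × 0.6 × 80 × 0.3535 × 23 = 195.1 kip.
Base metal (shear rupture): R_n/Ω = (1/2.0) × 0.6 × 58 × 0.625 × 23 = 250.1 kip.
Governing: weld metal.

R_n/Ω ≈ 195 kip (weld metal governs)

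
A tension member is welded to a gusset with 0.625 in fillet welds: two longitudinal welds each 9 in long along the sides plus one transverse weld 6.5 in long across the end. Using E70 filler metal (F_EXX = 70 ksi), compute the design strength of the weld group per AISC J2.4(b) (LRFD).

φR_n ≈ 349 kips

t_e = 0.707 × 0.625 = 0.4419 in.
R_nwl = 0.6 × 70 × 0.4419 × 18 = 334.1 kips (longitudinal, 2 welds).
R_nwt = 0.6 × 70 × 0.4419 × 6.5 = 120.6 kips (transverse, base value).
(i) R_nwl + R_nwt = 454.7 kips; (ii) 0.85 R_nwl + 1.5 R_nwt = 464.9 kips.
R_n = max = 464.9 kips [governs: (ii)]; φR_n = 348.7 kips.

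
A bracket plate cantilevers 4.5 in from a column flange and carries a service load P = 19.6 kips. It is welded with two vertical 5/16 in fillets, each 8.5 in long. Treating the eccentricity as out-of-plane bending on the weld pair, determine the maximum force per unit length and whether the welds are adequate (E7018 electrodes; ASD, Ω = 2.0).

f_max ≈ 3.84 kip/in; adequate

E70XX → F_EXX = 70 ksi.
L_w = 2 × 8.5 = 17 in; section modulus (unit throat) S = 2 × L²/6 = 24.08 in².
Direct shear f_v = P/L_w = 19.6/17 = 1.153 kip/in.
Moment M = P × e = 19.6 × 4.5 = 88.2 kip·in; bending f_b = M/S = 3.662 kip/in.
f_max = √(f_v² + f_b²) = √(1.153² + 3.662²) = 3.839 kip/in.
r_n/Ω = (1/2.0) × 0.6 × 70 × (0.707 × 0.3125) = 4.64 kip/in → adequate.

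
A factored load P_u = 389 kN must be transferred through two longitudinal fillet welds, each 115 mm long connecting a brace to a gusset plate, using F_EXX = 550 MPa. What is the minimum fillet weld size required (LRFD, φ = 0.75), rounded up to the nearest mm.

Total weld length L = 230 mm.
Required throat t_e = P_u / (φ × 0.6 F_EXX × L) = 389 / (0.75 × 0.6 × 550 × 230 × 10⁻³) = 6.834 mm.
Required leg w = t_e / 0.707 = 9.666 mm → use 10 mm.

w = 10 mm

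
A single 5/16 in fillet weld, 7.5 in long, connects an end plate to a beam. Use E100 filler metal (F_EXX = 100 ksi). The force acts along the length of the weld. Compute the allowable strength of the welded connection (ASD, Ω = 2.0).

Effective throat t_e = 0.707 × 0.3125 = 0.2209 in.
Total length L = 7.5 in; A_we = 0.2209 × 7.5 = 1.657 in².
F_nw = 0.6 F_EXX = 0.6 × 100 = 60 ksi.
R_n = 60 × 1.657 = 99.42 kip; R_n/Ω = 99.42/2.0 = 49.71 kip.

R_n/Ω ≈ 49.7 kip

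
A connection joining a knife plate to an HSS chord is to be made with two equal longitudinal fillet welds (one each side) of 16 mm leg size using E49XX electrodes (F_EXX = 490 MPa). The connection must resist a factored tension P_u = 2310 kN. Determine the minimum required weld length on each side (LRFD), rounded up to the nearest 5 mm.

Throat t_e = 0.707 × 16 = 11.31 mm.
φr_n = 0.75 × 0.6 × 490 × 11.31 × 10⁻³ = 2.494 kN/mm.
L_req = P_u / φr_n = 2310 / 2.494 = 926.1 mm total.
Per side: 926.1 / 2 = 463.1 mm.
Round up → use L = 465 mm on each side.

L = 465 mm on each side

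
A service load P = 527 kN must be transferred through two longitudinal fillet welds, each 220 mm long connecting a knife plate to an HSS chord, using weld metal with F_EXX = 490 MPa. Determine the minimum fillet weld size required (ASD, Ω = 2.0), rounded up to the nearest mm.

w = 12 mm

Total weld length L = 440 mm.
Required throat t_e = P × Ω / (0.6 F_EXX × L) = 527 × 2.0 / (0.6 × 490 × 440 × 10⁻³) = 8.148 mm.
Required leg w = t_e / 0.707 = 11.52 mm → use 12 mm.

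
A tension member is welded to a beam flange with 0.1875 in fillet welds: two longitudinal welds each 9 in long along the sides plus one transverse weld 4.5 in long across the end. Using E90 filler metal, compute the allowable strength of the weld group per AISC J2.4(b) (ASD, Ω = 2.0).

R_n/Ω ≈ 80.5 kips

E90XX → F_EXX = 90 ksi.
t_e = 0.707 × 0.1875 = 0.1326 in.
R_nwl = 0.6 × 90 × 0.1326 × 18 = 128.9 kips (longitudinal, 2 welds).
R_nwt = 0.6 × 90 × 0.1326 × 4.5 = 32.21 kips (transverse, base value).
(i) R_nwl + R_nwt = 161.1 kips; (ii) 0.85 R_nwl + 1.5 R_nwt = 157.8 kips.
R_n = max = 161.1 kips [governs: (i)]; R_n/Ω = 80.53 kips.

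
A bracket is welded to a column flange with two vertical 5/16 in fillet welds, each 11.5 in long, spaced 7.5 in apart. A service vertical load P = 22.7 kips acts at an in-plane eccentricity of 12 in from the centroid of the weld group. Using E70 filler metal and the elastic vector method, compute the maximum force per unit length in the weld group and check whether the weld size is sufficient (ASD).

f_max ≈ 3.87 kip/in; adequate

E70XX → F_EXX = 70 ksi.
Total weld length L_w = 23 in. Treat welds as unit-width lines.
Polar moment about centroid: J = 2[d³/12 + d(b/2)²] = 2[11.5³/12 + 11.5×3.75²] = 576.9 in³.
Direct shear f_v = P/L_w = 22.7 / 23 = 0.987 kip/in (vertical).
Torsion M = P·e = 22.7 × 12 = 272.4 kip·in.
Critical point at (x, y) = (3.75, 5.75) from centroid. f_tx = M·y/J = 2.715 kip/in; f_ty = M·x/J = 1.771 kip/in.
Resultant f_max = √[f_tx² + (f_v + f_ty)²] = √[2.715² + (0.987 + 1.771)²] = 3.87 kip/in.
Capacity per unit length: r_n/Ω = (1/2.0) × 0.6 × 70 × (0.707 × 0.3125) = 4.64 kip/in.
3.87 ≤ 4.64 → adequate.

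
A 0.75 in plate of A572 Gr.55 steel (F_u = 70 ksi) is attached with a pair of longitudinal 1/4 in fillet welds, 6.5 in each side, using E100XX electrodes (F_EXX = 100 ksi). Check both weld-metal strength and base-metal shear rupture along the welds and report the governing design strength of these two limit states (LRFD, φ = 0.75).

t_e = 0.707 × 0.25 = 0.1767 in; L = 13 in.
Weld metal: φR_n = 0.75 × 0.6 × 100 × 0.1767 × 13 = 103.4 kip.
Base metal (shear rupture): φR_n = 0.75 × 0.6 × 70 × 0.75 × 13 = 307.1 kip.
Governing: weld metal.

φR_n ≈ 103 kip (weld metal governs)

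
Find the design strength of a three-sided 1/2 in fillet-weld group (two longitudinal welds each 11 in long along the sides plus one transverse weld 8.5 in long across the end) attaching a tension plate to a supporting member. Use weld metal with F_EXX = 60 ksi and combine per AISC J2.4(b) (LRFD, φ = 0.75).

φR_n ≈ 300 kip

t_e = 0.707 × 0.5 = 0.3535 in.
R_nwl = 0.6 × 60 × 0.3535 × 22 = 280 kip (longitudinal, 2 welds).
R_nwt = 0.6 × 60 × 0.3535 × 8.5 = 108.2 kip (transverse, base value).
(i) R_nwl + R_nwt = 388.1 kip; (ii) 0.85 R_nwl + 1.5 R_nwt = 400.2 kip.
R_n = max = 400.2 kip [governs: (ii)]; φR_n = 300.2 kip.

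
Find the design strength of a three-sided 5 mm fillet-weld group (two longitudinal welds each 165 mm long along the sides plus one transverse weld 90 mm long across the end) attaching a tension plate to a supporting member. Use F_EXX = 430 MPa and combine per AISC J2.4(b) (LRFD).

t_e = 0.707 × 5 = 3.535 mm.
R_nwl = 0.6 × 430 × 3.535 × 330 × 10⁻³ = 301 kN (longitudinal, 2 welds).
R_nwt = 0.6 × 430 × 3.535 × 90 × 10⁻³ = 82.08 kN (transverse, base value).
(i) R_nwl + R_nwt = 383.1 kN; (ii) 0.85 R_nwl + 1.5 R_nwt = 378.9 kN.
R_n = max = 383.1 kN [governs: (i)]; φR_n = 287.3 kN.

φR_n ≈ 287 kN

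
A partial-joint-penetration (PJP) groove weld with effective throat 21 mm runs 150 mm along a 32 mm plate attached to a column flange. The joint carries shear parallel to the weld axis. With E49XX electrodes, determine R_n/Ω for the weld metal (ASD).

E49XX → F_EXX = 490 MPa.
Effective throat (given) t_e = 21 mm.
A_we = 21 × 150 = 3150 mm².
F_nw = 0.6 F_EXX = 294 MPa.
R_n/Ω = (294 × 3150) / 2.0 × 10⁻³ = 463.1 kN.

R_n/Ω ≈ 463 kN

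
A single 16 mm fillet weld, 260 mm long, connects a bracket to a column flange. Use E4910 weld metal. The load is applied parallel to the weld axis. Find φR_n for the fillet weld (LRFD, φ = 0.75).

E49XX → F_EXX = 490 MPa.
Effective throat t_e = 0.707 × 16 = 11.31 mm.
Total length L = 260 mm; A_we = 11.31 × 260 = 2941 mm².
F_nw = 0.6 F_EXX = 0.6 × 490 = 294 MPa.
φR_n = 0.75 × 294 × 2941 × 10⁻³ = 648.5 kN.

φR_n ≈ 649 kN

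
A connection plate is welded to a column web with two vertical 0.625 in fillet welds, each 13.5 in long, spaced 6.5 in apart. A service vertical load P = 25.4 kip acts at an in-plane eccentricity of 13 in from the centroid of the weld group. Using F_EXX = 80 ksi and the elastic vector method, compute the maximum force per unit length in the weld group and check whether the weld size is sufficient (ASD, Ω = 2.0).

Total weld length L_w = 27 in. Treat welds as unit-width lines.
Polar moment about centroid: J = 2[d³/12 + d(b/2)²] = 2[13.5³/12 + 13.5×3.25²] = 695.2 in³.
Direct shear f_v = P/L_w = 25.4 / 27 = 0.9407 kip/in (vertical).
Torsion M = P·e = 25.4 × 13 = 330.2 kip·in.
Critical point at (x, y) = (3.25, 6.75) from centroid. f_tx = M·y/J = 3.206 kip/in; f_ty = M·x/J = 1.544 kip/in.
Resultant f_max = √[f_tx² + (f_v + f_ty)²] = √[3.206² + (0.9407 + 1.544)²] = 4.056 kip/in.
Capacity per unit length: r_n/Ω = (1/2.0) × 0.6 × 80 × (0.707 × 0.625) = 10.6 kip/in.
4.056 ≤ 10.6 → adequate.

f_max ≈ 4.06 kip/in; adequate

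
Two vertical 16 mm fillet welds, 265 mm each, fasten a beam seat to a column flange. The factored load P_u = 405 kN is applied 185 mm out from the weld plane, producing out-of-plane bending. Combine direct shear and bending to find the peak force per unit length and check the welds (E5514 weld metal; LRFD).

f_max ≈ 3290 N/mm; NOT adequate

E55XX → F_EXX = 550 MPa.
L_w = 2 × 265 = 530 mm; section modulus (unit throat) S = 2 × L²/6 = 23410 mm².
Direct shear f_v = P/L_w = 405×10³/530 = 764.2 N/mm.
Moment M = P × e = 405×10³ × 185 = 74925000 N·mm; bending f_b = M/S = 3201 N/mm.
f_max = √(f_v² + f_b²) = √(764.2² + 3201²) = 3291 N/mm.
φr_n = 0.75 × 0.6 × 550 × (0.707 × 16) = 2800 N/mm → NOT adequate.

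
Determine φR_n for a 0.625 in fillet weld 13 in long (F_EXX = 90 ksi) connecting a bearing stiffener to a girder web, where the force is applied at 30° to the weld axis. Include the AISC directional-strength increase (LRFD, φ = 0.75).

φR_n ≈ 274 kip

t_e = 0.707 × 0.625 = 0.4419 in; A_we = 0.4419 × 13 = 5.744 in².
Directional factor: 1.0 + 0.5 sin^1.5(30°) = 1.177.
F_nw = 0.6 × 90 × 1.177 = 63.55 ksi.
φR_n = 0.75 × 63.55 × 5.744 = 273.8 kip.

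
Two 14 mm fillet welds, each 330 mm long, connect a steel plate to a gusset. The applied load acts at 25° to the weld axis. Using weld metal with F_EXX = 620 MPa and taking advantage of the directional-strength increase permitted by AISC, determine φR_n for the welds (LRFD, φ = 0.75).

φR_n ≈ 2070 kN

t_e = 0.707 × 14 = 9.898 mm; A_we = 9.898 × 660 = 6533 mm².
Directional factor: 1.0 + 0.5 sin^1.5(25°) = 1.137.
F_nw = 0.6 × 620 × 1.137 = 423.1 MPa.
φR_n = 0.75 × 423.1 × 6533 × 10⁻³ = 2073 kN.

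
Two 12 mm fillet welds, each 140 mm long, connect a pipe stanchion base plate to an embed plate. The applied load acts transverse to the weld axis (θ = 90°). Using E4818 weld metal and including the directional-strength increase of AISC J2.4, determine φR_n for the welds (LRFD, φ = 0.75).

E48XX → F_EXX = 480 MPa.
t_e = 0.707 × 12 = 8.484 mm; A_we = 8.484 × 280 = 2376 mm².
Directional factor: 1.0 + 0.5 sin^1.5(90°) = 1.5.
F_nw = 0.6 × 480 × 1.5 = 432 MPa.
φR_n = 0.75 × 432 × 2376 × 10⁻³ = 769.7 kN.

φR_n ≈ 770 kN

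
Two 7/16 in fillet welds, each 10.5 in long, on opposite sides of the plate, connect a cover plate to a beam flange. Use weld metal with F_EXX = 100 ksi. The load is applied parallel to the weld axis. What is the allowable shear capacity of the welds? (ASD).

R_n/Ω ≈ 195 kip

Effective throat t_e = 0.707 × 0.4375 = 0.3093 in.
Total length L = 21 in; A_we = 0.3093 × 21 = 6.496 in².
F_nw = 0.6 F_EXX = 0.6 × 100 = 60 ksi.
R_n = 60 × 6.496 = 389.7 kip; R_n/Ω = 389.7/2.0 = 194.9 kip.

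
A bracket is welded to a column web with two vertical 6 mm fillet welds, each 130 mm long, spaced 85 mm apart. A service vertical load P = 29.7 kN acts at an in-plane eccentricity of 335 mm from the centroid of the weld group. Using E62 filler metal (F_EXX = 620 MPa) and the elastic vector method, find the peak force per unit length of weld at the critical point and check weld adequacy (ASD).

Total weld length L_w = 260 mm. Treat welds as unit-width lines.
Polar moment about centroid: J = 2[d³/12 + d(b/2)²] = 2[130³/12 + 130×42.5²] = 835800 mm³.
Direct shear f_v = P/L_w = 29.7×10³ / 260 = 114.2 N/mm (vertical).
Torsion M = P·e = 29.7×10³ × 335 = 9949500 N·mm.
Critical point at (x, y) = (42.5, 65) from centroid. f_tx = M·y/J = 773.8 N/mm; f_ty = M·x/J = 505.9 N/mm.
Resultant f_max = √[f_tx² + (f_v + f_ty)²] = √[773.8² + (114.2 + 505.9)²] = 991.6 N/mm.
Capacity per unit length: r_n/Ω = (1/2.0) × 0.6 × 620 × (0.707 × 6) = 789 N/mm.
991.6 > 789 → NOT adequate.

f_max ≈ 992 N/mm; NOT adequate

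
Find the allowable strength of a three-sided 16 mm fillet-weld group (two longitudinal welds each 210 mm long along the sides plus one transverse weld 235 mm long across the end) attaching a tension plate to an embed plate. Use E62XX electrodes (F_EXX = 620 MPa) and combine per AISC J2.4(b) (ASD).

R_n/Ω ≈ 1490 kN

t_e = 0.707 × 16 = 11.31 mm.
R_nwl = 0.6 × 620 × 11.31 × 420 × 10⁻³ = 1767 kN (longitudinal, 2 welds).
R_nwt = 0.6 × 620 × 11.31 × 235 × 10⁻³ = 988.9 kN (transverse, base value).
(i) R_nwl + R_nwt = 2756 kN; (ii) 0.85 R_nwl + 1.5 R_nwt = 2986 kN.
R_n = max = 2986 kN [governs: (ii)]; R_n/Ω = 1493 kN.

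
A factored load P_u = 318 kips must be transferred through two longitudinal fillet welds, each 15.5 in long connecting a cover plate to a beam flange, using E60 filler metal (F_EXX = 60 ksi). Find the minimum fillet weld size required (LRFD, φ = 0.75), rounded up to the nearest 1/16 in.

Total weld length L = 31 in.
Required throat t_e = P_u / (φ × 0.6 F_EXX × L) = 318 / (0.75 × 0.6 × 60 × 31) = 0.3799 in.
Required leg w = t_e / 0.707 = 0.5374 in → use 9/16 in.

w = 9/16 in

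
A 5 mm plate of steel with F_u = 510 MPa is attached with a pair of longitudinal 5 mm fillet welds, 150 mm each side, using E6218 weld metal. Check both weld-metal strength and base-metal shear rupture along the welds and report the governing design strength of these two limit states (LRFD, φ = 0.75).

E62XX → F_EXX = 620 MPa.
t_e = 0.707 × 5 = 3.535 mm; L = 300 mm.
Weld metal: φR_n = 0.75 × 0.6 × 620 × 3.535 × 300 × 10⁻³ = 295.9 kN.
Base metal (shear rupture): φR_n = 0.75 × 0.6 × 510 × 5 × 300 × 10⁻³ = 344.2 kN.
Governing: weld metal.

φR_n ≈ 296 kN (weld metal governs)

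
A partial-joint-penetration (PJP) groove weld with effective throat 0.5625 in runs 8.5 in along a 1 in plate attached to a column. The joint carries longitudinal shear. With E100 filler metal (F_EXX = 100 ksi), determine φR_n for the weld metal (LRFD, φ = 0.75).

Effective throat (given) t_e = 0.5625 in.
A_we = 0.5625 × 8.5 = 4.781 in².
F_nw = 0.6 F_EXX = 60 ksi.
φR_n = 0.75 × 60 × 4.781 = 215.2 kip.

φR_n ≈ 215 kip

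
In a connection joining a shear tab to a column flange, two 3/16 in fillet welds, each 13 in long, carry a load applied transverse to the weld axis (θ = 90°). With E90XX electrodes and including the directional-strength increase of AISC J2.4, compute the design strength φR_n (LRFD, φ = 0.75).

φR_n ≈ 209 kip

E90XX → F_EXX = 90 ksi.
t_e = 0.707 × 0.1875 = 0.1326 in; A_we = 0.1326 × 26 = 3.447 in².
Directional factor: 1.0 + 0.5 sin^1.5(90°) = 1.5.
F_nw = 0.6 × 90 × 1.5 = 81 ksi.
φR_n = 0.75 × 81 × 3.447 = 209.4 kip.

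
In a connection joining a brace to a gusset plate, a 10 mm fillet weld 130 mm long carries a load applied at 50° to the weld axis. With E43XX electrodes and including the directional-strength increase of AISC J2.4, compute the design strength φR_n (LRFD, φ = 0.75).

φR_n ≈ 237 kN

E43XX → F_EXX = 430 MPa.
t_e = 0.707 × 10 = 7.07 mm; A_we = 7.07 × 130 = 919.1 mm².
Directional factor: 1.0 + 0.5 sin^1.5(50°) = 1.335.
F_nw = 0.6 × 430 × 1.335 = 344.5 MPa.
φR_n = 0.75 × 344.5 × 919.1 × 10⁻³ = 237.5 kN.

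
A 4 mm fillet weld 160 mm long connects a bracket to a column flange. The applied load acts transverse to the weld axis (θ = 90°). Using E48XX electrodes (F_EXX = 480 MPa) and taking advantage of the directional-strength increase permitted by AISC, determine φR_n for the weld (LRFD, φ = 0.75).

t_e = 0.707 × 4 = 2.828 mm; A_we = 2.828 × 160 = 452.5 mm².
Directional factor: 1.0 + 0.5 sin^1.5(90°) = 1.5.
F_nw = 0.6 × 480 × 1.5 = 432 MPa.
φR_n = 0.75 × 432 × 452.5 × 10⁻³ = 146.6 kN.

φR_n ≈ 147 kN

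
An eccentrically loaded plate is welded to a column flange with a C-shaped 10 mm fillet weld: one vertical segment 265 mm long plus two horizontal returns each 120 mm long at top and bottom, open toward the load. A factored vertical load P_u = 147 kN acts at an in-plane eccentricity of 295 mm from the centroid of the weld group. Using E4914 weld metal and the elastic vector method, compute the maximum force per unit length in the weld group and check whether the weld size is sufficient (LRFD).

f_max ≈ 1260 N/mm; adequate

E49XX → F_EXX = 490 MPa.
Total weld length L_w = 505 mm. Treat welds as unit-width lines.
Centroid: x̄ = 2×120×60 / 505 = 28.51 mm from the vertical weld.
Polar moment about centroid: J = I_x + I_y = [265³/12 + 2×120×132.5²] + [265×28.51² + 2(120³/12 + 120×31.49²)] = 6506000 mm³.
Direct shear f_v = P/L_w = 147×10³ / 505 = 291.1 N/mm (vertical).
Torsion M = P·e = 147×10³ × 295 = 43365000 N·mm.
Critical point at (x, y) = (91.49, 132.5) from centroid. f_tx = M·y/J = 883.2 N/mm; f_ty = M·x/J = 609.8 N/mm.
Resultant f_max = √[f_tx² + (f_v + f_ty)²] = √[883.2² + (291.1 + 609.8)²] = 1262 N/mm.
Capacity per unit length: φr_n = 0.75 × 0.6 × 490 × (0.707 × 10) = 1559 N/mm.
1262 ≤ 1559 → adequate.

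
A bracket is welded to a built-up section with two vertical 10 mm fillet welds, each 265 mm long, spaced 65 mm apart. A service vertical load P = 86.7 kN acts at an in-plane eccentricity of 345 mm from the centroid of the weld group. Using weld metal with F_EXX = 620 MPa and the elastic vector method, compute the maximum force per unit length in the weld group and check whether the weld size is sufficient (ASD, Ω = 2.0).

Total weld length L_w = 530 mm. Treat welds as unit-width lines.
Polar moment about centroid: J = 2[d³/12 + d(b/2)²] = 2[265³/12 + 265×32.5²] = 3661000 mm³.
Direct shear f_v = P/L_w = 86.7×10³ / 530 = 163.6 N/mm (vertical).
Torsion M = P·e = 86.7×10³ × 345 = 29912000 N·mm.
Critical point at (x, y) = (32.5, 132.5) from centroid. f_tx = M·y/J = 1082 N/mm; f_ty = M·x/J = 265.5 N/mm.
Resultant f_max = √[f_tx² + (f_v + f_ty)²] = √[1082² + (163.6 + 265.5)²] = 1164 N/mm.
Capacity per unit length: r_n/Ω = (1/2.0) × 0.6 × 620 × (0.707 × 10) = 1315 N/mm.
1164 ≤ 1315 → adequate.

f_max ≈ 1160 N/mm; adequate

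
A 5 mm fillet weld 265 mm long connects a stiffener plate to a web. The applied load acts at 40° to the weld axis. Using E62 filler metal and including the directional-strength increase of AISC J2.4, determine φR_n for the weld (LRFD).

φR_n ≈ 329 kN

E62XX → F_EXX = 620 MPa.
t_e = 0.707 × 5 = 3.535 mm; A_we = 3.535 × 265 = 936.8 mm².
Directional factor: 1.0 + 0.5 sin^1.5(40°) = 1.258.
F_nw = 0.6 × 620 × 1.258 = 467.9 MPa.
φR_n = 0.75 × 467.9 × 936.8 × 10⁻³ = 328.7 kN.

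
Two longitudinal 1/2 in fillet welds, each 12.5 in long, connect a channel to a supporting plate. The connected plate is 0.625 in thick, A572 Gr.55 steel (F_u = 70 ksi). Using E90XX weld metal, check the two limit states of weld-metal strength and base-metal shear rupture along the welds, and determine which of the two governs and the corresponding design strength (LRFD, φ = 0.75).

E90XX → F_EXX = 90 ksi.
t_e = 0.707 × 0.5 = 0.3535 in; L = 25 in.
Weld metal: φR_n = 0.75 × 0.6 × 90 × 0.3535 × 25 = 357.9 kip.
Base metal (shear rupture): φR_n = 0.75 × 0.6 × 70 × 0.625 × 25 = 492.2 kip.
Governing: weld metal.

φR_n ≈ 358 kip (weld metal governs)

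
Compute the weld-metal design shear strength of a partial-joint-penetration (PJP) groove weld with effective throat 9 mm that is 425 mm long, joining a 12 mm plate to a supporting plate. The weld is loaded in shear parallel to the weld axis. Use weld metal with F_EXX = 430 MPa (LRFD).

Effective throat (given) t_e = 9 mm.
A_we = 9 × 425 = 3825 mm².
F_nw = 0.6 F_EXX = 258 MPa.
φR_n = 0.75 × 258 × 3825 × 10⁻³ = 740.1 kN.

φR_n ≈ 740 kN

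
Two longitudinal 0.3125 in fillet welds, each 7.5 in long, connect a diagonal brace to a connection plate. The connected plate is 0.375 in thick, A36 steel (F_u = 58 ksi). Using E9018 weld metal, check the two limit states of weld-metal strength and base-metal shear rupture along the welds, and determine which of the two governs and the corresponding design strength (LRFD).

φR_n ≈ 134 kips (weld metal governs)

E90XX → F_EXX = 90 ksi.
t_e = 0.707 × 0.3125 = 0.2209 in; L = 15 in.
Weld metal: φR_n = 0.75 × 0.6 × 90 × 0.2209 × 15 = 134.2 kips.
Base metal (shear rupture): φR_n = 0.75 × 0.6 × 58 × 0.375 × 15 = 146.8 kips.
Governing: weld metal.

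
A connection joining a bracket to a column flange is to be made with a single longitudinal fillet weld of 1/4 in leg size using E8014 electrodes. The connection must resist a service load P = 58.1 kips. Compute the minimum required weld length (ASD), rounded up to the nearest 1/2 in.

E80XX → F_EXX = 80 ksi.
Throat t_e = 0.707 × 0.25 = 0.1767 in.
r_n/Ω = (0.6 × 80 × 0.1767) / 2.0 = 4.242 kip/in.
L_req = P / (r_n/Ω) = 58.1 / 4.242 = 13.7 in total.
Round up → use L = 14 in.

L = 14 in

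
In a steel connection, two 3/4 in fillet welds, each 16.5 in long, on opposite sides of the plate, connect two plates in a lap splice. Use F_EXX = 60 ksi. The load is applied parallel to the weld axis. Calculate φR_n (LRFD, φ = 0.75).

Effective throat t_e = 0.707 × 0.75 = 0.5302 in.
Total length L = 33 in; A_we = 0.5302 × 33 = 17.5 in².
F_nw = 0.6 F_EXX = 0.6 × 60 = 36 ksi.
φR_n = 0.75 × 36 × 17.5 = 472.5 kips.

φR_n ≈ 472 kips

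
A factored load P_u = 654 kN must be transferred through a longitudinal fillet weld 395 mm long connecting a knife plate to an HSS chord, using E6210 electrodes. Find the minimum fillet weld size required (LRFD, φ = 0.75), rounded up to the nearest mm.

w = 9 mm

E62XX → F_EXX = 620 MPa.
Total weld length L = 395 mm.
Required throat t_e = P_u / (φ × 0.6 F_EXX × L) = 654 / (0.75 × 0.6 × 620 × 395 × 10⁻³) = 5.934 mm.
Required leg w = t_e / 0.707 = 8.394 mm → use 9 mm.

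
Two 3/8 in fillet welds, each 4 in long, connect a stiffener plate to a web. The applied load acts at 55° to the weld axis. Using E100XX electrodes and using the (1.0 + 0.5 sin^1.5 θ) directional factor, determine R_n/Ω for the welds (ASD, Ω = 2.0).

E100XX → F_EXX = 100 ksi.
t_e = 0.707 × 0.375 = 0.2651 in; A_we = 0.2651 × 8 = 2.121 in².
Directional factor: 1.0 + 0.5 sin^1.5(55°) = 1.371.
F_nw = 0.6 × 100 × 1.371 = 82.24 ksi.
R_n/Ω = (82.24 × 2.121) / 2.0 = 87.22 kips.

R_n/Ω ≈ 87.2 kips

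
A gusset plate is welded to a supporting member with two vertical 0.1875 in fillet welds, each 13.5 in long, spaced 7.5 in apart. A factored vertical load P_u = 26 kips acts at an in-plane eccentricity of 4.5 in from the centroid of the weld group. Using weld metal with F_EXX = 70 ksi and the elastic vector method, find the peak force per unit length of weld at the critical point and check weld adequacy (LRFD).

Total weld length L_w = 27 in. Treat welds as unit-width lines.
Polar moment about centroid: J = 2[d³/12 + d(b/2)²] = 2[13.5³/12 + 13.5×3.75²] = 789.8 in³.
Direct shear f_v = P/L_w = 26 / 27 = 0.963 kip/in (vertical).
Torsion M = P·e = 26 × 4.5 = 117 kip·in.
Critical point at (x, y) = (3.75, 6.75) from centroid. f_tx = M·y/J = 1 kip/in; f_ty = M·x/J = 0.5556 kip/in.
Resultant f_max = √[f_tx² + (f_v + f_ty)²] = √[1² + (0.963 + 0.5556)²] = 1.818 kip/in.
Capacity per unit length: φr_n = 0.75 × 0.6 × 70 × (0.707 × 0.1875) = 4.176 kip/in.
1.818 ≤ 4.176 → adequate.

f_max ≈ 1.82 kip/in; adequate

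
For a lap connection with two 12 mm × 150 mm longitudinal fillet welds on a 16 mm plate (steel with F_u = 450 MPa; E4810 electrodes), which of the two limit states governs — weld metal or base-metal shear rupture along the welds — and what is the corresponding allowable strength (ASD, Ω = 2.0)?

R_n/Ω ≈ 367 kN (weld metal governs)

E48XX → F_EXX = 480 MPa.
t_e = 0.707 × 12 = 8.484 mm; L = 300 mm.
Weld metal: R_n/Ω = (1/2.0) × 0.6 × 480 × 8.484 × 300 × 10⁻³ = 366.5 kN.
Base metal (shear rupture): R_n/Ω = (1/2.0) × 0.6 × 450 × 16 × 300 × 10⁻³ = 648 kN.
Governing: weld metal.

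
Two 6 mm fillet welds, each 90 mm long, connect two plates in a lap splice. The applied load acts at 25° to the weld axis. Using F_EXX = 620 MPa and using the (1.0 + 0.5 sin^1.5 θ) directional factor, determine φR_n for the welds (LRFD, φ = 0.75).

φR_n ≈ 242 kN

t_e = 0.707 × 6 = 4.242 mm; A_we = 4.242 × 180 = 763.6 mm².
Directional factor: 1.0 + 0.5 sin^1.5(25°) = 1.137.
F_nw = 0.6 × 620 × 1.137 = 423.1 MPa.
φR_n = 0.75 × 423.1 × 763.6 × 10⁻³ = 242.3 kN.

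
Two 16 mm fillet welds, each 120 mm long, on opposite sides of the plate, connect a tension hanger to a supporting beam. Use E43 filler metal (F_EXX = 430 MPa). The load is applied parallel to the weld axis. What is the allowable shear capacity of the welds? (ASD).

Effective throat t_e = 0.707 × 16 = 11.31 mm.
Total length L = 240 mm; A_we = 11.31 × 240 = 2715 mm².
F_nw = 0.6 F_EXX = 0.6 × 430 = 258 MPa.
R_n = 258 × 2715 × 10⁻³ = 700.4 kN; R_n/Ω = 700.4/2.0 = 350.2 kN.

R_n/Ω ≈ 350 kN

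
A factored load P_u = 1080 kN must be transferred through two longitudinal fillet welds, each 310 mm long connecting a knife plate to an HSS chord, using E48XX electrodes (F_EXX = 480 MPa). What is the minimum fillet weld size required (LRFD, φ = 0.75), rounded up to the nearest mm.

w = 12 mm

Total weld length L = 620 mm.
Required throat t_e = P_u / (φ × 0.6 F_EXX × L) = 1080 / (0.75 × 0.6 × 480 × 620 × 10⁻³) = 8.065 mm.
Required leg w = t_e / 0.707 = 11.41 mm → use 12 mm.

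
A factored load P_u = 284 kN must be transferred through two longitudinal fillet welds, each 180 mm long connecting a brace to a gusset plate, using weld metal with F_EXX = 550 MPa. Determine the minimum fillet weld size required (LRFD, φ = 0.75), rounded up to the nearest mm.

Total weld length L = 360 mm.
Required throat t_e = P_u / (φ × 0.6 F_EXX × L) = 284 / (0.75 × 0.6 × 550 × 360 × 10⁻³) = 3.187 mm.
Required leg w = t_e / 0.707 = 4.508 mm → use 5 mm.

w = 5 mm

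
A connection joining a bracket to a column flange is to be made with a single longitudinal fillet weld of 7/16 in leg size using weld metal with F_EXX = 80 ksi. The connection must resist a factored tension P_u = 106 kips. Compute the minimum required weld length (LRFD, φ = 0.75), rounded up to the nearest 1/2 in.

Throat t_e = 0.707 × 0.4375 = 0.3093 in.
φr_n = 0.75 × 0.6 × 80 × 0.3093 = 11.14 kips/in.
L_req = P_u / φr_n = 106 / 11.14 = 9.519 in total.
Round up → use L = 10 in.

L = 10 in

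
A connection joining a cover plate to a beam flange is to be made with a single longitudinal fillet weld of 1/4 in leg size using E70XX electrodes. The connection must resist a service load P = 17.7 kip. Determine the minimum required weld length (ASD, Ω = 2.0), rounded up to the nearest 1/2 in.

E70XX → F_EXX = 70 ksi.
Throat t_e = 0.707 × 0.25 = 0.1767 in.
r_n/Ω = (0.6 × 70 × 0.1767) / 2.0 = 3.712 kip/in.
L_req = P / (r_n/Ω) = 17.7 / 3.712 = 4.769 in total.
Round up → use L = 5 in.

L = 5 in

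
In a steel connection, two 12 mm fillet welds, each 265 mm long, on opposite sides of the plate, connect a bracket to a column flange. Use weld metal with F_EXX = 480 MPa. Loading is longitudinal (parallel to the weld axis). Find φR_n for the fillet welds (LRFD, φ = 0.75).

Effective throat t_e = 0.707 × 12 = 8.484 mm.
Total length L = 530 mm; A_we = 8.484 × 530 = 4497 mm².
F_nw = 0.6 F_EXX = 0.6 × 480 = 288 MPa.
φR_n = 0.75 × 288 × 4497 × 10⁻³ = 971.2 kN.

φR_n ≈ 971 kN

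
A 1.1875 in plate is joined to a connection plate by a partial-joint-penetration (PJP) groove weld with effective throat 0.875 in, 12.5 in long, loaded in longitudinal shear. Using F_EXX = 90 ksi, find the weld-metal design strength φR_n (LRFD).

Effective throat (given) t_e = 0.875 in.
A_we = 0.875 × 12.5 = 10.94 in².
F_nw = 0.6 F_EXX = 54 ksi.
φR_n = 0.75 × 54 × 10.94 = 443 kip.

φR_n ≈ 443 kip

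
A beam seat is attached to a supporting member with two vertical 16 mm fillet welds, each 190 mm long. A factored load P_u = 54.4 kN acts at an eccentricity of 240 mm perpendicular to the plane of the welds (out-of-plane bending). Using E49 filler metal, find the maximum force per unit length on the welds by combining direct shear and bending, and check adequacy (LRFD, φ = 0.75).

f_max ≈ 1090 N/mm; adequate

E49XX → F_EXX = 490 MPa.
L_w = 2 × 190 = 380 mm; section modulus (unit throat) S = 2 × L²/6 = 12030 mm².
Direct shear f_v = P/L_w = 54.4×10³/380 = 143.2 N/mm.
Moment M = P × e = 54.4×10³ × 240 = 13056000 N·mm; bending f_b = M/S = 1085 N/mm.
f_max = √(f_v² + f_b²) = √(143.2² + 1085²) = 1094 N/mm.
φr_n = 0.75 × 0.6 × 490 × (0.707 × 16) = 2494 N/mm → adequate.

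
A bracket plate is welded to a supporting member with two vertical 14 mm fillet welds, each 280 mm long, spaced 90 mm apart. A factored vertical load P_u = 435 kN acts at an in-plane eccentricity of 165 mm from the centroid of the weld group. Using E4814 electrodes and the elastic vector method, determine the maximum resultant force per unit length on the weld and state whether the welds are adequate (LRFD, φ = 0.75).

f_max ≈ 2550 N/mm; NOT adequate

E48XX → F_EXX = 480 MPa.
Total weld length L_w = 560 mm. Treat welds as unit-width lines.
Polar moment about centroid: J = 2[d³/12 + d(b/2)²] = 2[280³/12 + 280×45²] = 4793000 mm³.
Direct shear f_v = P/L_w = 435×10³ / 560 = 776.8 N/mm (vertical).
Torsion M = P·e = 435×10³ × 165 = 71775000 N·mm.
Critical point at (x, y) = (45, 140) from centroid. f_tx = M·y/J = 2097 N/mm; f_ty = M·x/J = 673.9 N/mm.
Resultant f_max = √[f_tx² + (f_v + f_ty)²] = √[2097² + (776.8 + 673.9)²] = 2550 N/mm.
Capacity per unit length: φr_n = 0.75 × 0.6 × 480 × (0.707 × 14) = 2138 N/mm.
2550 > 2138 → NOT adequate.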